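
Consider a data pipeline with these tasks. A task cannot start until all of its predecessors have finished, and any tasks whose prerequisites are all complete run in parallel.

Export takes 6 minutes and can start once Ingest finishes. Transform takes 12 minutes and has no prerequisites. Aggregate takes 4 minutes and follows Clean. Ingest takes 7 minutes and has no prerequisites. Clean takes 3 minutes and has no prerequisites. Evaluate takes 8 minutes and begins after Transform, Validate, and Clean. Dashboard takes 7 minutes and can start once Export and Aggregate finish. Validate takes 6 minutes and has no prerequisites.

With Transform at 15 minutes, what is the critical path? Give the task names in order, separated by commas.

Transform, Evaluate

Baseline: Transform→Evaluate = 12+8 = 20 → 20 minutes.
Transform is on the critical path; changing it to 15 makes that path 23 minutes.
That remains the longest chain; total 23 minutes.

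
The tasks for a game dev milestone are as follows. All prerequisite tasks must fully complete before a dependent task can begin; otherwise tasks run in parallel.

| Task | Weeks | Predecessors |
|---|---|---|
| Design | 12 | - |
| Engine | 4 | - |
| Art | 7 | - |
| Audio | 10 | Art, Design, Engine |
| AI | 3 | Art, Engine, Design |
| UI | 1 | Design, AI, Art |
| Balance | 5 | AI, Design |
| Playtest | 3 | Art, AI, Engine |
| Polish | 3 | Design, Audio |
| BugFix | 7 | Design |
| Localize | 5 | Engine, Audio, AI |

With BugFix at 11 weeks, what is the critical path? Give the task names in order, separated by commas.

Baseline: Design→Audio→Localize = 12+10+5 = 27 → 27 weeks.
The longest path through BugFix is only 19 weeks, so BugFix has float 8.
That remains the longest chain; total 27 weeks.

Design, Audio, Localize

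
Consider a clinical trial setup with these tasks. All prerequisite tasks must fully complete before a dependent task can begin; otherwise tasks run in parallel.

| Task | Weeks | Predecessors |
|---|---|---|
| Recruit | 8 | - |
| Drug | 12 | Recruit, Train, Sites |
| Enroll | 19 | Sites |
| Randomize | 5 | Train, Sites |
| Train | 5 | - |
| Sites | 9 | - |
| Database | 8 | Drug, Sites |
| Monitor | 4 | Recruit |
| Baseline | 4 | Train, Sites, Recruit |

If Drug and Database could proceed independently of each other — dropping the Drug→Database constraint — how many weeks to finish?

28

Original critical path: Sites→Drug→Database = 9+12+8 = 29 ⇒ 29 weeks.
Without Drug→Database, Database's earliest start moves from 21 to 9.
The longest chain is now Sites→Enroll = 9+19 = 28, so the schedule takes 28 weeks.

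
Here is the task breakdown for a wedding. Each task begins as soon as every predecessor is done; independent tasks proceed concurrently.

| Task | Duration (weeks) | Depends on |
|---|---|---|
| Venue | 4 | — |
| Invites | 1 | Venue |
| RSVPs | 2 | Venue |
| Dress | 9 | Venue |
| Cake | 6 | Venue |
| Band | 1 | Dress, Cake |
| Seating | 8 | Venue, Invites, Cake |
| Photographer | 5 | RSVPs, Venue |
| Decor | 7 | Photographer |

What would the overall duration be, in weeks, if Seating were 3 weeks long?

As given, the longest chain is Venue→Cake→Seating = 4+6+8 = 18, so the finish is 18 weeks.
Since Seating is critical, the -5 change carries straight to that chain (now 13 weeks).
Now Venue→RSVPs→Photographer→Decor = 4+2+5+7 = 18 is longest, so the finish becomes 18 weeks.

18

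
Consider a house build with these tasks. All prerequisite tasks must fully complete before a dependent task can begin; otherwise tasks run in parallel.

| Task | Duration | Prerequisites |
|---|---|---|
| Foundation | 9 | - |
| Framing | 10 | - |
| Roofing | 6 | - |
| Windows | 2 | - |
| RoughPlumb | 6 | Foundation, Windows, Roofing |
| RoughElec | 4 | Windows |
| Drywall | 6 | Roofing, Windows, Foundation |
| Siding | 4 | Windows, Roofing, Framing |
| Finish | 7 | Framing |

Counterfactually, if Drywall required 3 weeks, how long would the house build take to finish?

17

The binding path is Framing→Finish = 10+7 = 17; finish at 17 weeks.
Drywall is off the critical path — its longest chain is 15 weeks, giving 2 of slack.
That remains the longest chain; total 17 weeks.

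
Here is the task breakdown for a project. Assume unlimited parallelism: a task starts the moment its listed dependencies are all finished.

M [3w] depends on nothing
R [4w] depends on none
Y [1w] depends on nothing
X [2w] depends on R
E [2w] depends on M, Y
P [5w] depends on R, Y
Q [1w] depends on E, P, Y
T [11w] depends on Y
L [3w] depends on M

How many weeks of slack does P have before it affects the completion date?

Critical path: Y→T = 1+11 = 12, so the finish is 12 weeks.
Longest path through P: 10 weeks (earliest finish 9, latest finish 11).
So P can slip 11 − 9 = 2 weeks.

2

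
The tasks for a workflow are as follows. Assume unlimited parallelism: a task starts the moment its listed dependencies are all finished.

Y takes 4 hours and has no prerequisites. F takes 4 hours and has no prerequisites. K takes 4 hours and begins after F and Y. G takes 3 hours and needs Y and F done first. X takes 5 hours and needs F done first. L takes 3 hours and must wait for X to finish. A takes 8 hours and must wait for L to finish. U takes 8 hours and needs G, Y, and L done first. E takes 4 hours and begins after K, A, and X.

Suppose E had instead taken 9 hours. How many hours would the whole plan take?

Actual critical path: F→X→L→A→E = 4+5+3+8+4 = 24 ⇒ 24 hours.
Since E is critical, the +5 change carries straight to that chain (now 29 hours).
No other chain overtakes it, so the finish is 29 hours.

29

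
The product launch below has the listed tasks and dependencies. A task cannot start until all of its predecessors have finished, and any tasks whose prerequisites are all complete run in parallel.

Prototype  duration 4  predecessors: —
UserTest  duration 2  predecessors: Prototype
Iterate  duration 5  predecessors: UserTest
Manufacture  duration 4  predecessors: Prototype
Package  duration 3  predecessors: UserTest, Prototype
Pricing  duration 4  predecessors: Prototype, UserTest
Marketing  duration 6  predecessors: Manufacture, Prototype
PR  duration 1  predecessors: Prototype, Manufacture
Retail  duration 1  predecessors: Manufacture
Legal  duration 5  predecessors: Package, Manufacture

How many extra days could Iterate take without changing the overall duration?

3

Critical path: Prototype→UserTest→Package→Legal = 4+2+3+5 = 14, so the finish is 14 days.
Longest path through Iterate: 11 days (earliest finish 11, latest finish 14).
So Iterate can slip 14 − 11 = 3 days.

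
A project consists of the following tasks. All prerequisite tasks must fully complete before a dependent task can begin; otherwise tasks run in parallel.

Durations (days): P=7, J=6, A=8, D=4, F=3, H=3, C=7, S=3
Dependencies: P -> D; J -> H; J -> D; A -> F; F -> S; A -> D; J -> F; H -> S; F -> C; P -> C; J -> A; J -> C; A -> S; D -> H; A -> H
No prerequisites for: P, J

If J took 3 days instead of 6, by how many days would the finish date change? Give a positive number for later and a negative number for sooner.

As given, the longest chain is J→A→D→H→S = 6+8+4+3+3 = 24, so the finish is 24 days.
Since J is critical, the -3 change carries straight to that chain (now 21 days).
The critical path is still J→A→D→H→S; finish is now 21 days.
Change in finish: 21 − 24 = -3 days.

-3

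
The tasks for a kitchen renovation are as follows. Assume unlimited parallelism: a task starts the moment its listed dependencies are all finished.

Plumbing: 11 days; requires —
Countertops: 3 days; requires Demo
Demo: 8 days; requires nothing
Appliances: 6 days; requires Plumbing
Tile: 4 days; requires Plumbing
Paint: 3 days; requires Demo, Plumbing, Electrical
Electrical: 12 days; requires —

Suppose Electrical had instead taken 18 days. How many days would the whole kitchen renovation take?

21

Baseline: Plumbing→Appliances = 11+6 = 17 → 17 days.
Electrical is off the critical path — its longest chain is 15 days, giving 2 of slack.
New critical path: Electrical→Paint = 18+3 = 21 ⇒ 21 days.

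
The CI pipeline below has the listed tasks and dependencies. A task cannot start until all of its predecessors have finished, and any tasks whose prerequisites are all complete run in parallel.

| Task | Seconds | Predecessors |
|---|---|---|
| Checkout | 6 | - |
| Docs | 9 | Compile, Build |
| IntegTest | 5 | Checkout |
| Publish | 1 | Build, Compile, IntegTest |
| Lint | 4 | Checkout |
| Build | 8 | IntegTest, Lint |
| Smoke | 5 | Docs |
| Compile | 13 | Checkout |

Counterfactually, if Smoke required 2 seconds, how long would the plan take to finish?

30

As given, the longest chain is Checkout→Compile→Docs→Smoke = 6+13+9+5 = 33, so the finish is 33 seconds.
Since Smoke is critical, the -3 change carries straight to that chain (now 30 seconds).
No other chain overtakes it, so the finish is 30 seconds.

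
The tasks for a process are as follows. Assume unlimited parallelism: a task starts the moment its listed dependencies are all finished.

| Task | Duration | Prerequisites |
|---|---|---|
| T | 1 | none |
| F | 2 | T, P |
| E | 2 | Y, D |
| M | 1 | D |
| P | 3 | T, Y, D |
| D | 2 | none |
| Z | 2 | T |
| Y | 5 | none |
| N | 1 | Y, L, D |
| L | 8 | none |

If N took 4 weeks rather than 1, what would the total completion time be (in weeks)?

The binding path is Y→P→F = 5+3+2 = 10; finish at 10 weeks.
The longest path through N is only 9 weeks, so N has float 1.
The binding chain switches to L→N = 8+4 = 12; finish 12 weeks.

12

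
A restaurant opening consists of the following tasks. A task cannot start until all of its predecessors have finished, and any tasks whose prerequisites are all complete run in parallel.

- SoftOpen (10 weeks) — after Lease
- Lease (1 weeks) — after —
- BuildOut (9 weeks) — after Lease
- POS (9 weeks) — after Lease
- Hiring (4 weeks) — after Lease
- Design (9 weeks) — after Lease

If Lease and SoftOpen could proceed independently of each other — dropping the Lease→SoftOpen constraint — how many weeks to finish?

Before: longest chain Lease→SoftOpen = 1+10 = 11, finish 11.
Without Lease→SoftOpen, SoftOpen's earliest start moves from 1 to 0.
After: Lease→Design = 1+9 = 10 → 10 weeks.

10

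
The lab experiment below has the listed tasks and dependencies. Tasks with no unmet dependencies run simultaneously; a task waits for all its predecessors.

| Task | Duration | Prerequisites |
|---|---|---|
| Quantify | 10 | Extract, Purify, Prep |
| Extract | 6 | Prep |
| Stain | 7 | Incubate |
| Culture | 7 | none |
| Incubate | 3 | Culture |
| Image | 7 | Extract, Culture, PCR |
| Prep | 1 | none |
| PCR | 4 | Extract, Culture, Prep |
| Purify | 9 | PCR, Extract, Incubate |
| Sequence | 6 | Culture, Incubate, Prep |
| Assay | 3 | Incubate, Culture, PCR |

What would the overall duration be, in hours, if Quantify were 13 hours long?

33

As given, the longest chain is Prep→Extract→PCR→Purify→Quantify = 1+6+4+9+10 = 30, so the finish is 30 hours.
Quantify is on the critical path; changing it to 13 makes that path 33 hours.
No other chain overtakes it, so the finish is 33 hours.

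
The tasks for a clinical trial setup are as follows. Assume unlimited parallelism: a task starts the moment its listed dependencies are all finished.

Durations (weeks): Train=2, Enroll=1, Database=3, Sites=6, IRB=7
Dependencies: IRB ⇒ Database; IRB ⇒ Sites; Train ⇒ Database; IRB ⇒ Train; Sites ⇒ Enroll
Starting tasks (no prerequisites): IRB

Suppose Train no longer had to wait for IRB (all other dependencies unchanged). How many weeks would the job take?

14

Original critical path: IRB→Sites→Enroll = 7+6+1 = 14 ⇒ 14 weeks.
Without IRB→Train, Train's earliest start moves from 7 to 0.
After: IRB→Sites→Enroll = 7+6+1 = 14 → 14 weeks.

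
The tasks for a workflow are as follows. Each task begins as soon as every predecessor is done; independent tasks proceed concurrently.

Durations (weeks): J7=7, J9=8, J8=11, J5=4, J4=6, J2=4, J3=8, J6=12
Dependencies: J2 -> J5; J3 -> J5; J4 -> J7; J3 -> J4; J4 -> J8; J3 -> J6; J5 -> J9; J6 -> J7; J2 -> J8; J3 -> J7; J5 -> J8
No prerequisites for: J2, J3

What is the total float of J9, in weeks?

J3→J6→J7 = 8+12+7 = 27 sets the makespan at 27 weeks.
Longest path through J9: 20 weeks (earliest finish 20, latest finish 27).
So J9 can slip 27 − 20 = 7 weeks.

7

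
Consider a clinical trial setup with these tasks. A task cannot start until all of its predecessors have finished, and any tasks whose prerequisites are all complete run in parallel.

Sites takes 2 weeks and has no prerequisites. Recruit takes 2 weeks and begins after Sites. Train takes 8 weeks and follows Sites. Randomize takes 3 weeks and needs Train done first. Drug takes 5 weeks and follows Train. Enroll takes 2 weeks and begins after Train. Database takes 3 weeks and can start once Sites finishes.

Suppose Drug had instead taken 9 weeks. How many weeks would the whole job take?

The binding path is Sites→Train→Drug = 2+8+5 = 15; finish at 15 weeks.
Since Drug is critical, the +4 change carries straight to that chain (now 19 weeks).
That remains the longest chain; total 19 weeks.

19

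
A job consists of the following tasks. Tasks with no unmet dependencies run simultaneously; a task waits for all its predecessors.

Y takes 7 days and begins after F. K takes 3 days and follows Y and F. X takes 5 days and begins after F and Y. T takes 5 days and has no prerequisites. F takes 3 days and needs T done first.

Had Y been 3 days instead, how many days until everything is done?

16

Critical path before the change: T→F→Y→X = 5+3+7+5 = 20 giving 20 days.
Y lies on that path, so at 3 days the path becomes 16 days.
That remains the longest chain; total 16 days.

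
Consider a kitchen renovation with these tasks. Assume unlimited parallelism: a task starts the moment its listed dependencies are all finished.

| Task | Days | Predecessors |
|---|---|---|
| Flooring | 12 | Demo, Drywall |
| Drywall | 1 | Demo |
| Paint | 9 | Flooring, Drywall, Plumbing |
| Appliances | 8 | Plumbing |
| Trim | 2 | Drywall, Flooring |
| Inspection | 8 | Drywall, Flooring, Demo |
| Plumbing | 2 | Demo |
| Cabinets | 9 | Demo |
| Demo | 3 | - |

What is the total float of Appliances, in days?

12

Critical path: Demo→Drywall→Flooring→Paint = 3+1+12+9 = 25, so the finish is 25 days.
The longest chain containing Appliances totals 13 days.
Slack of Appliances = 17 − 5 = 12 days.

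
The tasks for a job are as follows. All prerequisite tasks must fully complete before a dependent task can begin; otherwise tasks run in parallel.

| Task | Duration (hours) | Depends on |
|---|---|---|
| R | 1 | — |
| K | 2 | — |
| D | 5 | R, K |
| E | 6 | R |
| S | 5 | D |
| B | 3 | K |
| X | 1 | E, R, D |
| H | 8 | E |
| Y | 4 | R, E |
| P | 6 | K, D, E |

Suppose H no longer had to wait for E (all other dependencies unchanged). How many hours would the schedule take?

Before: longest chain R→E→H = 1+6+8 = 15, finish 15.
Without E→H, H's earliest start moves from 7 to 0.
New critical path: R→E→P = 1+6+6 = 13 ⇒ 13 hours.

13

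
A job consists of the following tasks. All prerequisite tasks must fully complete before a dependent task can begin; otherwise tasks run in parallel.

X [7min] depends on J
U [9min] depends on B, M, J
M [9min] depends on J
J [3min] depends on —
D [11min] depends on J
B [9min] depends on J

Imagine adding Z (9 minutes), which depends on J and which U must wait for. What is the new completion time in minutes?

21

Originally the plan takes 21 minutes.
With Z inserted, U now waits for max(B, M, J, Z).
New critical path: J→Z→U = 3+9+9 = 21 ⇒ 21 minutes.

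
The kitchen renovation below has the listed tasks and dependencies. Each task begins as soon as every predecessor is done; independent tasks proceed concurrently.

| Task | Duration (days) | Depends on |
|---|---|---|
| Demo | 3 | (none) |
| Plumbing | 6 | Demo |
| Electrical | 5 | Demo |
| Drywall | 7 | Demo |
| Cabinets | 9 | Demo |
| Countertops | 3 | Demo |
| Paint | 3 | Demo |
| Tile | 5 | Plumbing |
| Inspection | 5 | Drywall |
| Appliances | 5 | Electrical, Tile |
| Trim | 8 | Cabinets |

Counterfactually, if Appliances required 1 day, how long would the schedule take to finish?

As given, the longest chain is Demo→Cabinets→Trim = 3+9+8 = 20, so the finish is 20 days.
Appliances is off the critical path — its longest chain is 19 days, giving 1 of slack.
No other chain overtakes it, so the finish is 20 days.

20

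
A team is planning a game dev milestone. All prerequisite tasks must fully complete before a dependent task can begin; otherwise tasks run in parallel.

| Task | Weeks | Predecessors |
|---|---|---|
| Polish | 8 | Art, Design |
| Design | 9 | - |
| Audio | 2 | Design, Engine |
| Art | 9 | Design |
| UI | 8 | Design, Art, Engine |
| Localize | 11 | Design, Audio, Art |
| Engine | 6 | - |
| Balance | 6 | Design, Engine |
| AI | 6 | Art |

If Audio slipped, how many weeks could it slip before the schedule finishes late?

7

The longest chain is Design→Art→Localize = 9+9+11 = 29; overall finish 29 weeks.
Longest path through Audio: 22 weeks (earliest finish 11, latest finish 18).
So Audio can slip 18 − 11 = 7 weeks.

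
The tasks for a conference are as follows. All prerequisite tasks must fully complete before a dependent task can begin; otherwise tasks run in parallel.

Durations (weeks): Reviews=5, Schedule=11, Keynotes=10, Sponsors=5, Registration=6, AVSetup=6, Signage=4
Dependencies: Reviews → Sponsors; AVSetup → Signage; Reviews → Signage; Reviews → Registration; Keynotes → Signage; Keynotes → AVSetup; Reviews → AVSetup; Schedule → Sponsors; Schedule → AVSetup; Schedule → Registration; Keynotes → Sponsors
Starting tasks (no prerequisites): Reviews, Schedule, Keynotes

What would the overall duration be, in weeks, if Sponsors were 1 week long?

Baseline: Schedule→AVSetup→Signage = 11+6+4 = 21 → 21 weeks.
The longest path through Sponsors is only 16 weeks, so Sponsors has float 5.
The critical path is still Schedule→AVSetup→Signage; finish is now 21 weeks.

21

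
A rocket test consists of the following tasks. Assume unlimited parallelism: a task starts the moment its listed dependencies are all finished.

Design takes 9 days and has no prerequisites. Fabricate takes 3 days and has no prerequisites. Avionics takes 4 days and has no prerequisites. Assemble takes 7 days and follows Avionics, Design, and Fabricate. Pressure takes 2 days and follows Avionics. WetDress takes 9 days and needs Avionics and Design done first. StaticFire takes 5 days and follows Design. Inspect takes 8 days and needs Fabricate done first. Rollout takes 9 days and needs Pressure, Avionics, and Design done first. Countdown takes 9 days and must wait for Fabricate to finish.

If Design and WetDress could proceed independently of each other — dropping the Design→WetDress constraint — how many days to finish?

Before: longest chain Design→WetDress = 9+9 = 18, finish 18.
Without Design→WetDress, WetDress's earliest start moves from 9 to 4.
The longest chain is now Design→Rollout = 9+9 = 18, so the schedule takes 18 days.

18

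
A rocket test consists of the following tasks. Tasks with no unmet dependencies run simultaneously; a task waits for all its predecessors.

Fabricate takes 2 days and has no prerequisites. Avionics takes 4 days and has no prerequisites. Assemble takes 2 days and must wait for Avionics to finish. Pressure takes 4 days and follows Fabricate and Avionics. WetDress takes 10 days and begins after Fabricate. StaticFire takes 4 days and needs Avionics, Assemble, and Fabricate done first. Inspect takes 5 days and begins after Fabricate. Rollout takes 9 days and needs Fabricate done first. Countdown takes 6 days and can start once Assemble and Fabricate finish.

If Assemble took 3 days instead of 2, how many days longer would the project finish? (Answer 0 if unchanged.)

As given, the longest chain is Avionics→Assemble→Countdown = 4+2+6 = 12, so the finish is 12 days.
Assemble lies on that path, so at 3 days the path becomes 13 days.
The critical path is still Avionics→Assemble→Countdown; finish is now 13 days.
Change in finish: 13 − 12 = +1 days.

1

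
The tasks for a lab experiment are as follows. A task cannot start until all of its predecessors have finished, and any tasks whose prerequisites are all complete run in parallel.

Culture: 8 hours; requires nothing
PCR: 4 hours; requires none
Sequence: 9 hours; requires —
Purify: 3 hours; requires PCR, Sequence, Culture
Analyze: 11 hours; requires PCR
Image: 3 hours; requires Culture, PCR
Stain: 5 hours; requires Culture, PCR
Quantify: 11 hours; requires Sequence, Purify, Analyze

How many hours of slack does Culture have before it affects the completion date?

The longest chain is PCR→Analyze→Quantify = 4+11+11 = 26; overall finish 26 hours.
The longest chain containing Culture totals 22 hours.
Slack of Culture = 4 − 0 = 4 hours.

4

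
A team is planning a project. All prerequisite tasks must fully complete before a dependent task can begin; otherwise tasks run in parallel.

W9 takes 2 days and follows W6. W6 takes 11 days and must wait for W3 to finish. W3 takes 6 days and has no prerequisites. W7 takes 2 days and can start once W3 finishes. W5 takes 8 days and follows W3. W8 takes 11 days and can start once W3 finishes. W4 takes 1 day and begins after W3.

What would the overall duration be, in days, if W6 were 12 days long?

Actual critical path: W3→W6→W9 = 6+11+2 = 19 ⇒ 19 days.
W6 is on the critical path; changing it to 12 makes that path 20 days.
No other chain overtakes it, so the finish is 20 days.

20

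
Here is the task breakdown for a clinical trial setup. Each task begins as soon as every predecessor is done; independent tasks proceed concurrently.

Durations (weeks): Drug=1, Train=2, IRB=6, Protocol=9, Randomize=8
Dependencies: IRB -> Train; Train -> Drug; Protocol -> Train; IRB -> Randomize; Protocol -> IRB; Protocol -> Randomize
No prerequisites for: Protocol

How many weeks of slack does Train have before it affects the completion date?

5

Critical path: Protocol→IRB→Randomize = 9+6+8 = 23, so the finish is 23 weeks.
Train finishes as early as 17 and must finish by 22.
Slack of Train = 20 − 15 = 5 weeks.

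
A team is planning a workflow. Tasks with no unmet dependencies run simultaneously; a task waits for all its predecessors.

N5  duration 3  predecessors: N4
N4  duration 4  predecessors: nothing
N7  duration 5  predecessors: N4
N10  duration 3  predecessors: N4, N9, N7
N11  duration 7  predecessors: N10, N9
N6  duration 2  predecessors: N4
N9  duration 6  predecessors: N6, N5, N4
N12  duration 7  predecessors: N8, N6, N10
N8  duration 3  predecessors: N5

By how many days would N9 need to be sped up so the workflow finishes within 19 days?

Current finish: 23 days; target: 19.
N9 is on every critical path, so each day cut from N9 cuts the finish by one (this holds down to a finish of 19).
Need 23 − 19 = 4 days off N9 → N9 becomes 2 days, finish becomes 19.

4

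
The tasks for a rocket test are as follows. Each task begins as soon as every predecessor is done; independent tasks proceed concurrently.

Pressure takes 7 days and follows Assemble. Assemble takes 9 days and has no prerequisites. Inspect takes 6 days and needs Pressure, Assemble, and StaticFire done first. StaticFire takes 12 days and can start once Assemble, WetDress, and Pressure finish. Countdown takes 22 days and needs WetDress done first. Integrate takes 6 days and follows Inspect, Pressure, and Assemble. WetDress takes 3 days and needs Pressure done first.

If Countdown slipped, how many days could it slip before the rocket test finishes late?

Assemble→Pressure→WetDress→StaticFire→Inspect→Integrate = 9+7+3+12+6+6 = 43 sets the makespan at 43 days.
The longest chain containing Countdown totals 41 days.
So Countdown can slip 43 − 41 = 2 days.

2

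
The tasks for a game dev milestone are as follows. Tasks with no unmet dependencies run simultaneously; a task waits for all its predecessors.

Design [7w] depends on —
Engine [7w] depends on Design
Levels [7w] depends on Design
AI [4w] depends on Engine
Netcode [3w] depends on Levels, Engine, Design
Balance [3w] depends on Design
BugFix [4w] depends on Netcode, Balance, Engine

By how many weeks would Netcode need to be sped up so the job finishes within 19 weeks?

Current finish: 21 weeks; target: 19.
Netcode is on every critical path, so each week cut from Netcode cuts the finish by one (this holds down to a finish of 19).
Need 21 − 19 = 2 weeks off Netcode → Netcode becomes 1 week, finish becomes 19.

2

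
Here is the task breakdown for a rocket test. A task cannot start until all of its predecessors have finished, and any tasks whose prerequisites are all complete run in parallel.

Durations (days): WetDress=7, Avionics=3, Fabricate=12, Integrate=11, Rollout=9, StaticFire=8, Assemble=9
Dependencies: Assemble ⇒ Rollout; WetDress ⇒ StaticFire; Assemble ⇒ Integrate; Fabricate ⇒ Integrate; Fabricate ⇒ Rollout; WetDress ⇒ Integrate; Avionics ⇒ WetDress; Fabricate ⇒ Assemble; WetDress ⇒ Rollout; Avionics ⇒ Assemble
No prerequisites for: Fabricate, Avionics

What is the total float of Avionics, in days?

9

The longest chain is Fabricate→Assemble→Integrate = 12+9+11 = 32; overall finish 32 days.
The longest chain containing Avionics totals 23 days.
Slack of Avionics = 9 − 0 = 9 days.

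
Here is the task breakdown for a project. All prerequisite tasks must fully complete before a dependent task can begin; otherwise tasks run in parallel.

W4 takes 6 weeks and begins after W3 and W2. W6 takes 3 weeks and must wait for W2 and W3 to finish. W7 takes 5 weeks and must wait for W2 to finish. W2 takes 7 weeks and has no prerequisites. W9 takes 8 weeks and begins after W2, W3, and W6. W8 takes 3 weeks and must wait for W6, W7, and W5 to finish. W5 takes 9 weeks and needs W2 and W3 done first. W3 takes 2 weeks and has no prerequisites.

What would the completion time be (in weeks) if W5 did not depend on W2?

Before: longest chain W2→W5→W8 = 7+9+3 = 19, finish 19.
Without W2→W5, W5's earliest start moves from 7 to 2.
After: W2→W6→W9 = 7+3+8 = 18 → 18 weeks.

18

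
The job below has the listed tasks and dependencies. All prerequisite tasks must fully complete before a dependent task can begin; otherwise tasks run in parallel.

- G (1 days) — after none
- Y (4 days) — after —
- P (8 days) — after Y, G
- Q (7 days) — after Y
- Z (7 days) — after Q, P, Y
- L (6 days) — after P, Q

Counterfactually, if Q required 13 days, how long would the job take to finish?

As given, the longest chain is Y→P→Z = 4+8+7 = 19, so the finish is 19 days.
Q is off the critical path — its longest chain is 18 days, giving 1 of slack.
Now Y→Q→Z = 4+13+7 = 24 is longest, so the finish becomes 24 days.

24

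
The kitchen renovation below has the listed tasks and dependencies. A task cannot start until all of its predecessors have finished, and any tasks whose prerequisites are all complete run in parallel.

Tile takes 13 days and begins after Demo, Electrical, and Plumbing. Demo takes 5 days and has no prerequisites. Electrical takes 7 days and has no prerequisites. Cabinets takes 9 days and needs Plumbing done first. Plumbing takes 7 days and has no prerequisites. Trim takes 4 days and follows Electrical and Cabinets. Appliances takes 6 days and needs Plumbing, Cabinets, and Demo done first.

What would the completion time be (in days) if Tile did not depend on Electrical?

Before: longest chain Plumbing→Cabinets→Appliances = 7+9+6 = 22, finish 22.
Dropping Electrical→Tile doesn't change Tile's earliest start (7); another predecessor still binds.
After: Plumbing→Cabinets→Appliances = 7+9+6 = 22 → 22 days.

22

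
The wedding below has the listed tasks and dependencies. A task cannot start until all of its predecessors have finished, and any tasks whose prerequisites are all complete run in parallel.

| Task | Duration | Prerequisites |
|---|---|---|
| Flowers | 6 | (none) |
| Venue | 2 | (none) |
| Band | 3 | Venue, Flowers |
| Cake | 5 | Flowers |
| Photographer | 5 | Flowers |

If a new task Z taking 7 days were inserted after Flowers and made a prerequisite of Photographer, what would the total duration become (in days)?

18

Originally the wedding takes 11 days.
With Z inserted, Photographer now waits for max(Flowers, Z).
New critical path: Flowers→Z→Photographer = 6+7+5 = 18 ⇒ 18 days.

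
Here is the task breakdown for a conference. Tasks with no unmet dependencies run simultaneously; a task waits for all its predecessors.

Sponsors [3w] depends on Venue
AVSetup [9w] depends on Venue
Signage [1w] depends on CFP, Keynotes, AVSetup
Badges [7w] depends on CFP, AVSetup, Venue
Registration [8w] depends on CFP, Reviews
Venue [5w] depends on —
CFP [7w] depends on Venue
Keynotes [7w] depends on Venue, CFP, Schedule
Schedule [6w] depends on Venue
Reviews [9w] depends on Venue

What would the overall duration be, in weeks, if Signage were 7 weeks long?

Critical path before the change: Venue→Reviews→Registration = 5+9+8 = 22 giving 22 weeks.
Signage is off the critical path — its longest chain is 20 weeks, giving 2 of slack.
New critical path: Venue→CFP→Keynotes→Signage = 5+7+7+7 = 26 ⇒ 26 weeks.

26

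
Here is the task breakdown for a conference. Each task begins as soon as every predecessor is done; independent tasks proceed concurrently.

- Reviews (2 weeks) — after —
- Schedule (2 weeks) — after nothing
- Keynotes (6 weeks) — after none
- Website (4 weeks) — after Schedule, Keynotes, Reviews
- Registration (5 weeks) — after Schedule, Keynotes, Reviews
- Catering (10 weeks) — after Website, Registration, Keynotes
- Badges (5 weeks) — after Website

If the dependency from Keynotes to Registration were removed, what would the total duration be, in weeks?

20

With the dependency in place, Keynotes→Registration→Catering = 6+5+10 = 21 sets the finish at 21 weeks.
Without Keynotes→Registration, Registration's earliest start moves from 6 to 2.
After: Keynotes→Website→Catering = 6+4+10 = 20 → 20 weeks.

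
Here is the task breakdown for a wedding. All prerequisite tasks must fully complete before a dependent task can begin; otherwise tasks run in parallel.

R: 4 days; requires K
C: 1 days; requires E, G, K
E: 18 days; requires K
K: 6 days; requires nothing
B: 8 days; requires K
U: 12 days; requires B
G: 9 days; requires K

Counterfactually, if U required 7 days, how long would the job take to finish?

25

The binding path is K→B→U = 6+8+12 = 26; finish at 26 days.
Since U is critical, the -5 change carries straight to that chain (now 21 days).
New critical path: K→E→C = 6+18+1 = 25 ⇒ 25 days.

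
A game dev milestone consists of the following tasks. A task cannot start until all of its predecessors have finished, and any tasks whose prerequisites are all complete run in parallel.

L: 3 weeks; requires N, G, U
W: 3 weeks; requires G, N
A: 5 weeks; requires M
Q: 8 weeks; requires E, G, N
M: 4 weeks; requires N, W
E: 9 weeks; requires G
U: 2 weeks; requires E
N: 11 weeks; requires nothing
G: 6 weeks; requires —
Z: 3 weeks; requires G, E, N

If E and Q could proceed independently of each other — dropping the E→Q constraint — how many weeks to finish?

23

Before: longest chain N→W→M→A = 11+3+4+5 = 23, finish 23.
Without E→Q, Q's earliest start moves from 15 to 11.
The longest chain is now N→W→M→A = 11+3+4+5 = 23, so the project takes 23 weeks.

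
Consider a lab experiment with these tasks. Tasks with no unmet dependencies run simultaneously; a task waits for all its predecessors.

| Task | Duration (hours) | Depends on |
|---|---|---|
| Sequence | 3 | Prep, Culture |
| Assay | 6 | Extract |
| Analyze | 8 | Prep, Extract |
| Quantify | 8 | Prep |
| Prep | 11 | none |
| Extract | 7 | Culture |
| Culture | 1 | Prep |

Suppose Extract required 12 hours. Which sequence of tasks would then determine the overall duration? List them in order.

Prep, Culture, Extract, Analyze

Critical path before the change: Prep→Culture→Extract→Analyze = 11+1+7+8 = 27 giving 27 hours.
Extract is on the critical path; changing it to 12 makes that path 32 hours.
The critical path is still Prep→Culture→Extract→Analyze; finish is now 32 hours.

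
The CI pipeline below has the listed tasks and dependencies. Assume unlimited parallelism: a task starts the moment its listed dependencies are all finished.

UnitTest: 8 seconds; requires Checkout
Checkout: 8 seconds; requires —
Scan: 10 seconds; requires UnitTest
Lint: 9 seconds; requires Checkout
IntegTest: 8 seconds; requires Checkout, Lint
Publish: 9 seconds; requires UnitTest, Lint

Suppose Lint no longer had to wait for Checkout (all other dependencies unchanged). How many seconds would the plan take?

Original critical path: Checkout→Lint→Publish = 8+9+9 = 26 ⇒ 26 seconds.
Without Checkout→Lint, Lint's earliest start moves from 8 to 0.
The longest chain is now Checkout→UnitTest→Scan = 8+8+10 = 26, so the plan takes 26 seconds.

26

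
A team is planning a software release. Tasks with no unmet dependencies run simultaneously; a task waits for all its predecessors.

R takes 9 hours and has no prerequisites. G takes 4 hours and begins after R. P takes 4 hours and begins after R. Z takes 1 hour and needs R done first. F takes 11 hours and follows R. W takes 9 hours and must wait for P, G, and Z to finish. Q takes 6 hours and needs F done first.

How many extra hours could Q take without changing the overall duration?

0

The longest chain is R→F→Q = 9+11+6 = 26; overall finish 26 hours.
Q finishes as early as 26 and must finish by 26.
Slack of Q = 20 − 20 = 0 hours.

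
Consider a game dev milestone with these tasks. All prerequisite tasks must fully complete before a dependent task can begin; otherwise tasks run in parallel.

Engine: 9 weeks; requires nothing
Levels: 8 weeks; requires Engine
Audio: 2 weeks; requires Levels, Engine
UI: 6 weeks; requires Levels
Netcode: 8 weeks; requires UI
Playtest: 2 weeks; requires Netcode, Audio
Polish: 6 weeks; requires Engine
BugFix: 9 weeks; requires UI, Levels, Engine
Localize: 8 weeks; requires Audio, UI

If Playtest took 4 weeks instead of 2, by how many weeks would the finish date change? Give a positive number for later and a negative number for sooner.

2

The binding path is Engine→Levels→UI→Netcode→Playtest = 9+8+6+8+2 = 33; finish at 33 weeks.
Playtest lies on that path, so at 4 weeks the path becomes 35 weeks.
The critical path is still Engine→Levels→UI→Netcode→Playtest; finish is now 35 weeks.
Change in finish: 35 − 33 = +2 weeks.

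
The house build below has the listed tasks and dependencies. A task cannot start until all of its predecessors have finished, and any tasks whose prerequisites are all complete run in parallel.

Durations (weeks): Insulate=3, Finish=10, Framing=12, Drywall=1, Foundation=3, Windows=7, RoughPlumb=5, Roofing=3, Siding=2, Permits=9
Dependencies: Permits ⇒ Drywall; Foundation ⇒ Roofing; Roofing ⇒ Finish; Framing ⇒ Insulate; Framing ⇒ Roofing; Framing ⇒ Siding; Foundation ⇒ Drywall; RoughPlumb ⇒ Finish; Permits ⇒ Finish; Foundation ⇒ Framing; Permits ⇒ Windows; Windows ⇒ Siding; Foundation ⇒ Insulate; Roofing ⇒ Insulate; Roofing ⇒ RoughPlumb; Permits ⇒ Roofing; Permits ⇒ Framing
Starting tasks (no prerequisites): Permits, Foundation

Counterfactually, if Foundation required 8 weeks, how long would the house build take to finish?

39

Critical path before the change: Permits→Framing→Roofing→RoughPlumb→Finish = 9+12+3+5+10 = 39 giving 39 weeks.
The longest path through Foundation is only 33 weeks, so Foundation has float 6.
That remains the longest chain; total 39 weeks.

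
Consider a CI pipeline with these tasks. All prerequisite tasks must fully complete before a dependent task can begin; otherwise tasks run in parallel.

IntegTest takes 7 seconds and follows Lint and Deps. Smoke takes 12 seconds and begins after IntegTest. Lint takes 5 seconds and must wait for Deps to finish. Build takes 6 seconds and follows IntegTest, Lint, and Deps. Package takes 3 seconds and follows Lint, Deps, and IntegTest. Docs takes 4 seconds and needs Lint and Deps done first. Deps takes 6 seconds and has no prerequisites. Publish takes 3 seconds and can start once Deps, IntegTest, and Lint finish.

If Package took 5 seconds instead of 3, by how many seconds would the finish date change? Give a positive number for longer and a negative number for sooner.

0

Baseline: Deps→Lint→IntegTest→Smoke = 6+5+7+12 = 30 → 30 seconds.
Package is off the critical path — its longest chain is 21 seconds, giving 9 of slack.
The critical path is still Deps→Lint→IntegTest→Smoke; finish is now 30 seconds.
Change in finish: 30 − 30 = +0 seconds.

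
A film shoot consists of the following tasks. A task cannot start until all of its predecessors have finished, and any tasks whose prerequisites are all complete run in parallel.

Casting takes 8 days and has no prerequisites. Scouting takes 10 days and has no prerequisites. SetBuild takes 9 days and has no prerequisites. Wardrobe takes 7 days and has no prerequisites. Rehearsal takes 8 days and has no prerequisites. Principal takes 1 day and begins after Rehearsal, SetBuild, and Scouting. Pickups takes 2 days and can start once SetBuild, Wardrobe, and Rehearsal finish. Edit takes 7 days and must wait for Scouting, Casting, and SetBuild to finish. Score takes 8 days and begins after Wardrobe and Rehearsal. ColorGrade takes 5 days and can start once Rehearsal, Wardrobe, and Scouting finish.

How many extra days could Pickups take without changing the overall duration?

6

Scouting→Edit = 10+7 = 17 sets the makespan at 17 days.
Longest path through Pickups: 11 days (earliest finish 11, latest finish 17).
Float = 17 − 11 = 6.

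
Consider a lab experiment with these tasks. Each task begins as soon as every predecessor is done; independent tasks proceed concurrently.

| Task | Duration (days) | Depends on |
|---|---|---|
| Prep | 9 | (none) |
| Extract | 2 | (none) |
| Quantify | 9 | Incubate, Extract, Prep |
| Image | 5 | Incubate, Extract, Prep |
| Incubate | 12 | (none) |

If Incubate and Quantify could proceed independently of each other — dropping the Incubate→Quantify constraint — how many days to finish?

18

Before: longest chain Incubate→Quantify = 12+9 = 21, finish 21.
Without Incubate→Quantify, Quantify's earliest start moves from 12 to 9.
After: Prep→Quantify = 9+9 = 18 → 18 days.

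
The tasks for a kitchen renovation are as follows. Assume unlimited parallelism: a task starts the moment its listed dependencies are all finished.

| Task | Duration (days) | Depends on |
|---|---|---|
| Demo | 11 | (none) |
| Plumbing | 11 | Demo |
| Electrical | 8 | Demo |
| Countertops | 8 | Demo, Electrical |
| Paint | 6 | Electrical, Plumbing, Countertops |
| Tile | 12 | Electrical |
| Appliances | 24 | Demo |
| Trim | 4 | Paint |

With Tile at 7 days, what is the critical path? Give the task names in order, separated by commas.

Demo, Electrical, Countertops, Paint, Trim

Actual critical path: Demo→Electrical→Countertops→Paint→Trim = 11+8+8+6+4 = 37 ⇒ 37 days.
Tile has 6 days of float (longest path through it is 31).
The critical path is still Demo→Electrical→Countertops→Paint→Trim; finish is now 37 days.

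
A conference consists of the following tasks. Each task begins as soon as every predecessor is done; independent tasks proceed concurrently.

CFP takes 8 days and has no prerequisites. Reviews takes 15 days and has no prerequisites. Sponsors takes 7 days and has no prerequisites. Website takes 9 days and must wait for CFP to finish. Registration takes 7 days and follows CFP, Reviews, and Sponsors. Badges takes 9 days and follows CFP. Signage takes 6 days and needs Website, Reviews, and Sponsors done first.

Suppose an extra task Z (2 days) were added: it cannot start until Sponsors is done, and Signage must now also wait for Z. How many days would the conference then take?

Originally the conference takes 23 days.
With Z inserted, Signage now waits for max(Website, Reviews, Sponsors, Z).
New critical path: CFP→Website→Signage = 8+9+6 = 23 ⇒ 23 days.

23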